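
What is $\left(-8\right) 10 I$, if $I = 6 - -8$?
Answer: $-1120$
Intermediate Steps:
$I = 14$ ($I = 6 + 8 = 14$)
$\left(-8\right) 10 I = \left(-8\right) 10 \cdot 14 = \left(-80\right) 14 = -1120$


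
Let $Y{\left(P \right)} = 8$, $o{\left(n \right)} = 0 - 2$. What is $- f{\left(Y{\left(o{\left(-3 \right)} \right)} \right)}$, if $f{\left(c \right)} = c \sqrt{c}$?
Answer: $- 16 \sqrt{2} \approx -22.627$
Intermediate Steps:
$o{\left(n \right)} = -2$
$f{\left(c \right)} = c^{\frac{3}{2}}$
$- f{\left(Y{\left(o{\left(-3 \right)} \right)} \right)} = - 8^{\frac{3}{2}} = - 16 \sqrt{2}$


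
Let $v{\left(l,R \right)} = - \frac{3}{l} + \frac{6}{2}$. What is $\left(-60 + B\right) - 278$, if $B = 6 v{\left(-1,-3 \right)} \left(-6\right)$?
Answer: $-554$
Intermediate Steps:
$v{\left(l,R \right)} = 3 - \frac{3}{l}$ ($v{\left(l,R \right)} = - \frac{3}{l} + 6 \cdot \frac{1}{2} = - \frac{3}{l} + 3 = 3 - \frac{3}{l}$)
$B = -216$ ($B = 6 \left(3 - \frac{3}{-1}\right) \left(-6\right) = 6 \left(3 - -3\right) \left(-6\right) = 6 \left(3 + 3\right) \left(-6\right) = 6 \cdot 6 \left(-6\right) = 36 \left(-6\right) = -216$)
$\left(-60 + B\right) - 278 = \left(-60 - 216\right) - 278 = -276 - 278 = -554$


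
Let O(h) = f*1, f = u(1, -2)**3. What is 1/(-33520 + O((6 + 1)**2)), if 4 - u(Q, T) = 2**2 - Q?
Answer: -1/33519 ≈ -2.9834e-5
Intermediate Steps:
u(Q, T) = Q (u(Q, T) = 4 - (2**2 - Q) = 4 - (4 - Q) = 4 + (-4 + Q) = Q)
f = 1 (f = 1**3 = 1)
O(h) = 1 (O(h) = 1*1 = 1)
1/(-33520 + O((6 + 1)**2)) = 1/(-33520 + 1) = 1/(-33519) = -1/33519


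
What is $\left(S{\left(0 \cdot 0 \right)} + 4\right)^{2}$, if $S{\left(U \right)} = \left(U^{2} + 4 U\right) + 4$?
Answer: $64$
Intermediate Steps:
$S{\left(U \right)} = 4 + U^{2} + 4 U$
$\left(S{\left(0 \cdot 0 \right)} + 4\right)^{2} = \left(\left(4 + \left(0 \cdot 0\right)^{2} + 4 \cdot 0 \cdot 0\right) + 4\right)^{2} = \left(\left(4 + 0^{2} + 4 \cdot 0\right) + 4\right)^{2} = \left(\left(4 + 0 + 0\right) + 4\right)^{2} = \left(4 + 4\right)^{2} = 8^{2} = 64$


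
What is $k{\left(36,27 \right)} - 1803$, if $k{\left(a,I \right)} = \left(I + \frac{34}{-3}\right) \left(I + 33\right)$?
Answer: $-863$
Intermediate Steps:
$k{\left(a,I \right)} = \left(33 + I\right) \left(- \frac{34}{3} + I\right)$ ($k{\left(a,I \right)} = \left(I + 34 \left(- \frac{1}{3}\right)\right) \left(33 + I\right) = \left(I - \frac{34}{3}\right) \left(33 + I\right) = \left(- \frac{34}{3} + I\right) \left(33 + I\right) = \left(33 + I\right) \left(- \frac{34}{3} + I\right)$)
$k{\left(36,27 \right)} - 1803 = \left(-374 + 27^{2} + \frac{65}{3} \cdot 27\right) - 1803 = \left(-374 + 729 + 585\right) - 1803 = 940 - 1803 = -863$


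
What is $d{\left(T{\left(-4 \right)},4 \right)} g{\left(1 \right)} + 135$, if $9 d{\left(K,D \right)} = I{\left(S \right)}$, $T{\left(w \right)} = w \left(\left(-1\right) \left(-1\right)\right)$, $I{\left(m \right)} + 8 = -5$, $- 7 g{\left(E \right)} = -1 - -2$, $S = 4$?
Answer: $\frac{8518}{63} \approx 135.21$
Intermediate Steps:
$g{\left(E \right)} = - \frac{1}{7}$ ($g{\left(E \right)} = - \frac{-1 - -2}{7} = - \frac{-1 + 2}{7} = \left(- \frac{1}{7}\right) 1 = - \frac{1}{7}$)
$I{\left(m \right)} = -13$ ($I{\left(m \right)} = -8 - 5 = -13$)
$T{\left(w \right)} = w$ ($T{\left(w \right)} = w 1 = w$)
$d{\left(K,D \right)} = - \frac{13}{9}$ ($d{\left(K,D \right)} = \frac{1}{9} \left(-13\right) = - \frac{13}{9}$)
$d{\left(T{\left(-4 \right)},4 \right)} g{\left(1 \right)} + 135 = \left(- \frac{13}{9}\right) \left(- \frac{1}{7}\right) + 135 = \frac{13}{63} + 135 = \frac{8518}{63}$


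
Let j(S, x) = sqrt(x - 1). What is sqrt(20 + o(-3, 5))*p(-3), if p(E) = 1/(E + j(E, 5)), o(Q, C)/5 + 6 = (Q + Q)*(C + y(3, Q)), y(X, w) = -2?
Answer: -10*I ≈ -10.0*I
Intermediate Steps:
j(S, x) = sqrt(-1 + x)
o(Q, C) = -30 + 10*Q*(-2 + C) (o(Q, C) = -30 + 5*((Q + Q)*(C - 2)) = -30 + 5*((2*Q)*(-2 + C)) = -30 + 5*(2*Q*(-2 + C)) = -30 + 10*Q*(-2 + C))
p(E) = 1/(2 + E) (p(E) = 1/(E + sqrt(-1 + 5)) = 1/(E + sqrt(4)) = 1/(E + 2) = 1/(2 + E))
sqrt(20 + o(-3, 5))*p(-3) = sqrt(20 + (-30 - 20*(-3) + 10*5*(-3)))/(2 - 3) = sqrt(20 + (-30 + 60 - 150))/(-1) = sqrt(20 - 120)*(-1) = sqrt(-100)*(-1) = (10*I)*(-1) = -10*I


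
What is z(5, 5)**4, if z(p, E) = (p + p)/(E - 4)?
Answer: 10000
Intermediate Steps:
z(p, E) = 2*p/(-4 + E) (z(p, E) = (2*p)/(-4 + E) = 2*p/(-4 + E))
z(5, 5)**4 = (2*5/(-4 + 5))**4 = (2*5/1)**4 = (2*5*1)**4 = 10**4 = 10000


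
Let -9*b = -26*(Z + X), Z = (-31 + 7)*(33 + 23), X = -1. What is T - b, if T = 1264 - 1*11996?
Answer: -61618/9 ≈ -6846.4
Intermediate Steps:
Z = -1344 (Z = -24*56 = -1344)
T = -10732 (T = 1264 - 11996 = -10732)
b = -34970/9 (b = -(-26)*(-1344 - 1)/9 = -(-26)*(-1345)/9 = -⅑*34970 = -34970/9 ≈ -3885.6)
T - b = -10732 - 1*(-34970/9) = -10732 + 34970/9 = -61618/9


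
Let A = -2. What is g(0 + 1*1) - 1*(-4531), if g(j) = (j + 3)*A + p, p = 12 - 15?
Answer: 4520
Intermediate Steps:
p = -3
g(j) = -9 - 2*j (g(j) = (j + 3)*(-2) - 3 = (3 + j)*(-2) - 3 = (-6 - 2*j) - 3 = -9 - 2*j)
g(0 + 1*1) - 1*(-4531) = (-9 - 2*(0 + 1*1)) - 1*(-4531) = (-9 - 2*(0 + 1)) + 4531 = (-9 - 2*1) + 4531 = (-9 - 2) + 4531 = -11 + 4531 = 4520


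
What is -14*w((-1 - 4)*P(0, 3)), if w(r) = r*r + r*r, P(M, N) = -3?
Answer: -6300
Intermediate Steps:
w(r) = 2*r² (w(r) = r² + r² = 2*r²)
-14*w((-1 - 4)*P(0, 3)) = -28*((-1 - 4)*(-3))² = -28*(-5*(-3))² = -28*15² = -28*225 = -14*450 = -6300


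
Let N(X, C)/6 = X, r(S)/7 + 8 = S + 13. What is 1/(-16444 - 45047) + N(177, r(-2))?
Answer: 65303441/61491 ≈ 1062.0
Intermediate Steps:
r(S) = 35 + 7*S (r(S) = -56 + 7*(S + 13) = -56 + 7*(13 + S) = -56 + (91 + 7*S) = 35 + 7*S)
N(X, C) = 6*X
1/(-16444 - 45047) + N(177, r(-2)) = 1/(-16444 - 45047) + 6*177 = 1/(-61491) + 1062 = -1/61491 + 1062 = 65303441/61491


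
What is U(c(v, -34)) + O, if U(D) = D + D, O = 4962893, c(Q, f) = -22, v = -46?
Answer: 4962849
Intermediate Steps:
U(D) = 2*D
U(c(v, -34)) + O = 2*(-22) + 4962893 = -44 + 4962893 = 4962849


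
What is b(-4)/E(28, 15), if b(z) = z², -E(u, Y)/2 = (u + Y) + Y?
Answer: -4/29 ≈ -0.13793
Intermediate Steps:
E(u, Y) = -4*Y - 2*u (E(u, Y) = -2*((u + Y) + Y) = -2*((Y + u) + Y) = -2*(u + 2*Y) = -4*Y - 2*u)
b(-4)/E(28, 15) = (-4)²/(-4*15 - 2*28) = 16/(-60 - 56) = 16/(-116) = 16*(-1/116) = -4/29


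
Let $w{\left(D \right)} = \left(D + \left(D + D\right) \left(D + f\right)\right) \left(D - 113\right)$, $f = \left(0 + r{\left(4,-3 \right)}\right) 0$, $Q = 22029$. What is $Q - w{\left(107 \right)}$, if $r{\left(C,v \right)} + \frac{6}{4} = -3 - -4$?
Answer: $160059$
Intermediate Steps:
$r{\left(C,v \right)} = - \frac{1}{2}$ ($r{\left(C,v \right)} = - \frac{3}{2} - -1 = - \frac{3}{2} + \left(-3 + 4\right) = - \frac{3}{2} + 1 = - \frac{1}{2}$)
$f = 0$ ($f = \left(0 - \frac{1}{2}\right) 0 = \left(- \frac{1}{2}\right) 0 = 0$)
$w{\left(D \right)} = \left(-113 + D\right) \left(D + 2 D^{2}\right)$ ($w{\left(D \right)} = \left(D + \left(D + D\right) \left(D + 0\right)\right) \left(D - 113\right) = \left(D + 2 D D\right) \left(-113 + D\right) = \left(D + 2 D^{2}\right) \left(-113 + D\right) = \left(-113 + D\right) \left(D + 2 D^{2}\right)$)
$Q - w{\left(107 \right)} = 22029 - 107 \left(-113 - 24075 + 2 \cdot 107^{2}\right) = 22029 - 107 \left(-113 - 24075 + 2 \cdot 11449\right) = 22029 - 107 \left(-113 - 24075 + 22898\right) = 22029 - 107 \left(-1290\right) = 22029 - -138030 = 22029 + 138030 = 160059$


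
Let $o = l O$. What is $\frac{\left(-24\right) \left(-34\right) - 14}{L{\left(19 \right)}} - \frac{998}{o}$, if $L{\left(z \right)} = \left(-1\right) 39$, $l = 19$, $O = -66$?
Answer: $- \frac{161131}{8151} \approx -19.768$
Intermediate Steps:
$L{\left(z \right)} = -39$
$o = -1254$ ($o = 19 \left(-66\right) = -1254$)
$\frac{\left(-24\right) \left(-34\right) - 14}{L{\left(19 \right)}} - \frac{998}{o} = \frac{\left(-24\right) \left(-34\right) - 14}{-39} - \frac{998}{-1254} = \left(816 - 14\right) \left(- \frac{1}{39}\right) - - \frac{499}{627} = 802 \left(- \frac{1}{39}\right) + \frac{499}{627} = - \frac{802}{39} + \frac{499}{627} = - \frac{161131}{8151}$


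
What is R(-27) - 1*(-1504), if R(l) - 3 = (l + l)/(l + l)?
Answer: 1508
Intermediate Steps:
R(l) = 4 (R(l) = 3 + (l + l)/(l + l) = 3 + (2*l)/((2*l)) = 3 + (2*l)*(1/(2*l)) = 3 + 1 = 4)
R(-27) - 1*(-1504) = 4 - 1*(-1504) = 4 + 1504 = 1508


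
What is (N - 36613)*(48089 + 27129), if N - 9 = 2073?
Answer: -2597352758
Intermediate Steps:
N = 2082 (N = 9 + 2073 = 2082)
(N - 36613)*(48089 + 27129) = (2082 - 36613)*(48089 + 27129) = -34531*75218 = -2597352758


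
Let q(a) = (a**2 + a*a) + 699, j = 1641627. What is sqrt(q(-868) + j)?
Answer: sqrt(3149174) ≈ 1774.6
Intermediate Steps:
q(a) = 699 + 2*a**2 (q(a) = (a**2 + a**2) + 699 = 2*a**2 + 699 = 699 + 2*a**2)
sqrt(q(-868) + j) = sqrt((699 + 2*(-868)**2) + 1641627) = sqrt((699 + 2*753424) + 1641627) = sqrt((699 + 1506848) + 1641627) = sqrt(1507547 + 1641627) = sqrt(3149174)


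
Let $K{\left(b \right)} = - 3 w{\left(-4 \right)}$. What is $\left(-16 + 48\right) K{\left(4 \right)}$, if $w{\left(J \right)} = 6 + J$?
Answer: $-192$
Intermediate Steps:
$K{\left(b \right)} = -6$ ($K{\left(b \right)} = - 3 \left(6 - 4\right) = \left(-3\right) 2 = -6$)
$\left(-16 + 48\right) K{\left(4 \right)} = \left(-16 + 48\right) \left(-6\right) = 32 \left(-6\right) = -192$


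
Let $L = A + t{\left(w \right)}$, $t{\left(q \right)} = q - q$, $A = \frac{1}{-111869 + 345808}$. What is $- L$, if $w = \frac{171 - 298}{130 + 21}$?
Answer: $- \frac{1}{233939} \approx -4.2746 \cdot 10^{-6}$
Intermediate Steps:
$w = - \frac{127}{151} \approx -0.84106$
$A = \frac{1}{233939} \approx 4.2746 \cdot 10^{-6}$
$t{\left(q \right)} = 0$
$L = \frac{1}{233939}$ ($L = \frac{1}{233939} + 0 = \frac{1}{233939} \approx 4.2746 \cdot 10^{-6}$)
$- L = \left(-1\right) \frac{1}{233939} = - \frac{1}{233939}$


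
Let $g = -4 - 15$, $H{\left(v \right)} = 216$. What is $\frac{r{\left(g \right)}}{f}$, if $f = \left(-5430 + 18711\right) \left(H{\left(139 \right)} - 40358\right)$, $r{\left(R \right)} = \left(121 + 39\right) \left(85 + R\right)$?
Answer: $- \frac{1760}{88854317} \approx -1.9808 \cdot 10^{-5}$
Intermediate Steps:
$g = -19$ ($g = -4 - 15 = -19$)
$r{\left(R \right)} = 13600 + 160 R$ ($r{\left(R \right)} = 160 \left(85 + R\right) = 13600 + 160 R$)
$f = -533125902$ ($f = \left(-5430 + 18711\right) \left(216 - 40358\right) = 13281 \left(-40142\right) = -533125902$)
$\frac{r{\left(g \right)}}{f} = \frac{13600 + 160 \left(-19\right)}{-533125902} = \left(13600 - 3040\right) \left(- \frac{1}{533125902}\right) = 10560 \left(- \frac{1}{533125902}\right) = - \frac{1760}{88854317}$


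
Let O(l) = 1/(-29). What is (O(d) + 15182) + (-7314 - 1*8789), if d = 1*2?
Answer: -26710/29 ≈ -921.03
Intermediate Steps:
d = 2
O(l) = -1/29
(O(d) + 15182) + (-7314 - 1*8789) = (-1/29 + 15182) + (-7314 - 1*8789) = 440277/29 + (-7314 - 8789) = 440277/29 - 16103 = -26710/29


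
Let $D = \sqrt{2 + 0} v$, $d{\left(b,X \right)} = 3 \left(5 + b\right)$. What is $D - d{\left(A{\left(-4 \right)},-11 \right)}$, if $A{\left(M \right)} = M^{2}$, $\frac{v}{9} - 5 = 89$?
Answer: $-63 + 846 \sqrt{2} \approx 1133.4$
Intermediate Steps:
$v = 846$ ($v = 45 + 9 \cdot 89 = 45 + 801 = 846$)
$d{\left(b,X \right)} = 15 + 3 b$
$D = 846 \sqrt{2}$ ($D = \sqrt{2 + 0} \cdot 846 = \sqrt{2} \cdot 846 = 846 \sqrt{2} \approx 1196.4$)
$D - d{\left(A{\left(-4 \right)},-11 \right)} = 846 \sqrt{2} - \left(15 + 3 \left(-4\right)^{2}\right) = 846 \sqrt{2} - \left(15 + 3 \cdot 16\right) = 846 \sqrt{2} - \left(15 + 48\right) = 846 \sqrt{2} - 63 = -63 + 846 \sqrt{2}$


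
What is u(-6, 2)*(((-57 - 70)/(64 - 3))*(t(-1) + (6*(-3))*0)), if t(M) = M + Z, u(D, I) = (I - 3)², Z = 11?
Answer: -1270/61 ≈ -20.820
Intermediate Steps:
u(D, I) = (-3 + I)²
t(M) = 11 + M (t(M) = M + 11 = 11 + M)
u(-6, 2)*(((-57 - 70)/(64 - 3))*(t(-1) + (6*(-3))*0)) = (-3 + 2)²*(((-57 - 70)/(64 - 3))*((11 - 1) + (6*(-3))*0)) = (-1)²*((-127/61)*(10 - 18*0)) = 1*((-127*1/61)*(10 + 0)) = 1*(-127/61*10) = 1*(-1270/61) = -1270/61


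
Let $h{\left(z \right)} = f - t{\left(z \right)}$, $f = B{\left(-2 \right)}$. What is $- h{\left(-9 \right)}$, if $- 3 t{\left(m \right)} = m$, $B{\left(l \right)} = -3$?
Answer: $6$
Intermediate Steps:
$t{\left(m \right)} = - \frac{m}{3}$
$f = -3$
$h{\left(z \right)} = -3 + \frac{z}{3}$ ($h{\left(z \right)} = -3 - - \frac{z}{3} = -3 + \frac{z}{3}$)
$- h{\left(-9 \right)} = - (-3 + \frac{1}{3} \left(-9\right)) = - (-3 - 3) = \left(-1\right) \left(-6\right) = 6$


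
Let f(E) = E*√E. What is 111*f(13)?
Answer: 1443*√13 ≈ 5202.8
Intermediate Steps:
f(E) = E^(3/2)
111*f(13) = 111*13^(3/2) = 111*(13*√13) = 1443*√13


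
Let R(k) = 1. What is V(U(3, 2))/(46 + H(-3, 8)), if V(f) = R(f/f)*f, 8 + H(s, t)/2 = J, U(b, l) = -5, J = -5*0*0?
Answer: -⅙ ≈ -0.16667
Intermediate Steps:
J = 0 (J = 0*0 = 0)
H(s, t) = -16 (H(s, t) = -16 + 2*0 = -16 + 0 = -16)
V(f) = f (V(f) = 1*f = f)
V(U(3, 2))/(46 + H(-3, 8)) = -5/(46 - 16) = -5/30 = (1/30)*(-5) = -⅙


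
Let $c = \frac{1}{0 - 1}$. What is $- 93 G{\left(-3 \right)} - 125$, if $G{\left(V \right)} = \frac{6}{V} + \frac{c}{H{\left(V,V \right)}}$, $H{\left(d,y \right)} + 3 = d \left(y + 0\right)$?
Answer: $\frac{153}{2} \approx 76.5$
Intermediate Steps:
$H{\left(d,y \right)} = -3 + d y$ ($H{\left(d,y \right)} = -3 + d \left(y + 0\right) = -3 + d y$)
$c = -1$ ($c = \frac{1}{-1} = -1$)
$G{\left(V \right)} = - \frac{1}{-3 + V^{2}} + \frac{6}{V}$ ($G{\left(V \right)} = \frac{6}{V} - \frac{1}{-3 + V V} = \frac{6}{V} - \frac{1}{-3 + V^{2}} = - \frac{1}{-3 + V^{2}} + \frac{6}{V}$)
$- 93 G{\left(-3 \right)} - 125 = - 93 \frac{-18 - -3 + 6 \left(-3\right)^{2}}{\left(-3\right) \left(-3 + \left(-3\right)^{2}\right)} - 125 = - 93 \left(- \frac{-18 + 3 + 6 \cdot 9}{3 \left(-3 + 9\right)}\right) - 125 = - 93 \left(- \frac{-18 + 3 + 54}{3 \cdot 6}\right) - 125 = - 93 \left(\left(- \frac{1}{3}\right) \frac{1}{6} \cdot 39\right) - 125 = \left(-93\right) \left(- \frac{13}{6}\right) - 125 = \frac{403}{2} - 125 = \frac{153}{2}$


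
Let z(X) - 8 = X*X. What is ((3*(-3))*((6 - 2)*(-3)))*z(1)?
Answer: 972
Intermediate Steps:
z(X) = 8 + X**2 (z(X) = 8 + X*X = 8 + X**2)
((3*(-3))*((6 - 2)*(-3)))*z(1) = ((3*(-3))*((6 - 2)*(-3)))*(8 + 1**2) = (-36*(-3))*(8 + 1) = -9*(-12)*9 = 108*9 = 972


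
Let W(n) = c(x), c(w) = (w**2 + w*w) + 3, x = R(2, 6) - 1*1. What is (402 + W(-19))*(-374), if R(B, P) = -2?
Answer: -158202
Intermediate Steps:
x = -3 (x = -2 - 1*1 = -2 - 1 = -3)
c(w) = 3 + 2*w**2 (c(w) = (w**2 + w**2) + 3 = 2*w**2 + 3 = 3 + 2*w**2)
W(n) = 21 (W(n) = 3 + 2*(-3)**2 = 3 + 2*9 = 3 + 18 = 21)
(402 + W(-19))*(-374) = (402 + 21)*(-374) = 423*(-374) = -158202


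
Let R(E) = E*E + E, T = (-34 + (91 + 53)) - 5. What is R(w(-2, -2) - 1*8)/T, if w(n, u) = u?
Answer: 6/7 ≈ 0.85714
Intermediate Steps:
T = 105 (T = (-34 + 144) - 5 = 110 - 5 = 105)
R(E) = E + E² (R(E) = E² + E = E + E²)
R(w(-2, -2) - 1*8)/T = ((-2 - 1*8)*(1 + (-2 - 1*8)))/105 = ((-2 - 8)*(1 + (-2 - 8)))*(1/105) = -10*(1 - 10)*(1/105) = -10*(-9)*(1/105) = 90*(1/105) = 6/7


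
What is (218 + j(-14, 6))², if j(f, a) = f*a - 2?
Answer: 17424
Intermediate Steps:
j(f, a) = -2 + a*f (j(f, a) = a*f - 2 = -2 + a*f)
(218 + j(-14, 6))² = (218 + (-2 + 6*(-14)))² = (218 + (-2 - 84))² = (218 - 86)² = 132² = 17424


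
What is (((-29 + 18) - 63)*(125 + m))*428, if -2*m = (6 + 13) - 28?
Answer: -4101524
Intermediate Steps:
m = 9/2 (m = -((6 + 13) - 28)/2 = -(19 - 28)/2 = -½*(-9) = 9/2 ≈ 4.5000)
(((-29 + 18) - 63)*(125 + m))*428 = (((-29 + 18) - 63)*(125 + 9/2))*428 = ((-11 - 63)*(259/2))*428 = -74*259/2*428 = -9583*428 = -4101524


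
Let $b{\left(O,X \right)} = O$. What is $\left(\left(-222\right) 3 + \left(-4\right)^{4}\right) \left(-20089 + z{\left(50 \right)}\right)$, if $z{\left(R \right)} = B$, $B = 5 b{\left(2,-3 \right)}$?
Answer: $8232390$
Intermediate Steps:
$B = 10$ ($B = 5 \cdot 2 = 10$)
$z{\left(R \right)} = 10$
$\left(\left(-222\right) 3 + \left(-4\right)^{4}\right) \left(-20089 + z{\left(50 \right)}\right) = \left(\left(-222\right) 3 + \left(-4\right)^{4}\right) \left(-20089 + 10\right) = \left(-666 + 256\right) \left(-20079\right) = \left(-410\right) \left(-20079\right) = 8232390$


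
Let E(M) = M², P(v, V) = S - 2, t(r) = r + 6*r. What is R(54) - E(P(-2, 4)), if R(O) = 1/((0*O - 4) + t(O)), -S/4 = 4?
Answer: -121175/374 ≈ -324.00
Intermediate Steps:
S = -16 (S = -4*4 = -16)
t(r) = 7*r
R(O) = 1/(-4 + 7*O) (R(O) = 1/((0*O - 4) + 7*O) = 1/((0 - 4) + 7*O) = 1/(-4 + 7*O))
P(v, V) = -18 (P(v, V) = -16 - 2 = -18)
R(54) - E(P(-2, 4)) = 1/(-4 + 7*54) - 1*(-18)² = 1/(-4 + 378) - 1*324 = 1/374 - 324 = -121175/374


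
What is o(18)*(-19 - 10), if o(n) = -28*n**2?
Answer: 263088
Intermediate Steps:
o(n) = -28*n**2
o(18)*(-19 - 10) = (-28*18**2)*(-19 - 10) = -28*324*(-29) = -9072*(-29) = 263088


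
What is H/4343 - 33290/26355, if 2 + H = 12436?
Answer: 36623920/22891953 ≈ 1.5999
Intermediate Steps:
H = 12434 (H = -2 + 12436 = 12434)
H/4343 - 33290/26355 = 12434/4343 - 33290/26355 = 12434*(1/4343) - 33290*1/26355 = 12434/4343 - 6658/5271 = 36623920/22891953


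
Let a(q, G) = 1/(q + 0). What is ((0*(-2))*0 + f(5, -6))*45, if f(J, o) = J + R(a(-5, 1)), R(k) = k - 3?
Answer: 81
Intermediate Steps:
a(q, G) = 1/q
R(k) = -3 + k
f(J, o) = -16/5 + J (f(J, o) = J + (-3 + 1/(-5)) = J + (-3 - ⅕) = J - 16/5 = -16/5 + J)
((0*(-2))*0 + f(5, -6))*45 = ((0*(-2))*0 + (-16/5 + 5))*45 = (0*0 + 9/5)*45 = (0 + 9/5)*45 = (9/5)*45 = 81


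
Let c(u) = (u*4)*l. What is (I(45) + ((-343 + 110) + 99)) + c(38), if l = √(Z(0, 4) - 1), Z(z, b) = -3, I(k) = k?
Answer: -89 + 304*I ≈ -89.0 + 304.0*I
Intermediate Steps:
l = 2*I (l = √(-3 - 1) = √(-4) = 2*I ≈ 2.0*I)
c(u) = 8*I*u (c(u) = (u*4)*(2*I) = (4*u)*(2*I) = 8*I*u)
(I(45) + ((-343 + 110) + 99)) + c(38) = (45 + ((-343 + 110) + 99)) + 8*I*38 = (45 + (-233 + 99)) + 304*I = (45 - 134) + 304*I = -89 + 304*I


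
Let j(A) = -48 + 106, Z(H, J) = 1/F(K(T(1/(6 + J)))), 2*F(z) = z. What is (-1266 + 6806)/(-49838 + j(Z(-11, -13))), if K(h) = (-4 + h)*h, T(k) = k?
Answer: -277/2489 ≈ -0.11129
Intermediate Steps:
K(h) = h*(-4 + h)
F(z) = z/2
Z(H, J) = 2*(6 + J)/(-4 + 1/(6 + J)) (Z(H, J) = 1/(((-4 + 1/(6 + J))/(6 + J))/2) = 1/((-4 + 1/(6 + J))/(2*(6 + J))) = 2*(6 + J)/(-4 + 1/(6 + J)))
j(A) = 58
(-1266 + 6806)/(-49838 + j(Z(-11, -13))) = (-1266 + 6806)/(-49838 + 58) = 5540/(-49780) = 5540*(-1/49780) = -277/2489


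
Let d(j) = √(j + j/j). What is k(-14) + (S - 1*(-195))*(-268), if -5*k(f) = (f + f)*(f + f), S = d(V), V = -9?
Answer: -262084/5 - 536*I*√2 ≈ -52417.0 - 758.02*I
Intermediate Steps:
d(j) = √(1 + j) (d(j) = √(j + 1) = √(1 + j))
S = 2*I*√2 (S = √(1 - 9) = √(-8) = 2*I*√2 ≈ 2.8284*I)
k(f) = -4*f²/5 (k(f) = -(f + f)*(f + f)/5 = -2*f*2*f/5 = -4*f²/5)
k(-14) + (S - 1*(-195))*(-268) = -⅘*(-14)² + (2*I*√2 - 1*(-195))*(-268) = -⅘*196 + (2*I*√2 + 195)*(-268) = -784/5 + (195 + 2*I*√2)*(-268) = -784/5 + (-52260 - 536*I*√2) = -262084/5 - 536*I*√2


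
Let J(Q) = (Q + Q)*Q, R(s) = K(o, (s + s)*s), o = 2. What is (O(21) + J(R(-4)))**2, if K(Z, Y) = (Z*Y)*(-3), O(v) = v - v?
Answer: 5435817984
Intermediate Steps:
O(v) = 0
K(Z, Y) = -3*Y*Z (K(Z, Y) = (Y*Z)*(-3) = -3*Y*Z)
R(s) = -12*s**2 (R(s) = -3*(s + s)*s*2 = -3*(2*s)*s*2 = -3*2*s**2*2 = -12*s**2)
J(Q) = 2*Q**2 (J(Q) = (2*Q)*Q = 2*Q**2)
(O(21) + J(R(-4)))**2 = (0 + 2*(-12*(-4)**2)**2)**2 = (0 + 2*(-12*16)**2)**2 = (0 + 2*(-192)**2)**2 = (0 + 2*36864)**2 = (0 + 73728)**2 = 73728**2 = 5435817984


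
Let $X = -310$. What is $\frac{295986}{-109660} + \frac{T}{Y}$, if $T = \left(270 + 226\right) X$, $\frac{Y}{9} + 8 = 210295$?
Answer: $- \frac{288519696719}{103770325890} \approx -2.7804$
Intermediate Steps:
$Y = 1892583$ ($Y = -72 + 9 \cdot 210295 = -72 + 1892655 = 1892583$)
$T = -153760$ ($T = \left(270 + 226\right) \left(-310\right) = 496 \left(-310\right) = -153760$)
$\frac{295986}{-109660} + \frac{T}{Y} = \frac{295986}{-109660} - \frac{153760}{1892583} = 295986 \left(- \frac{1}{109660}\right) - \frac{153760}{1892583} = - \frac{147993}{54830} - \frac{153760}{1892583} = - \frac{288519696719}{103770325890}$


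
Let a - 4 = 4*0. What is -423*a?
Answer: -1692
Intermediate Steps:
a = 4 (a = 4 + 4*0 = 4 + 0 = 4)
-423*a = -423*4 = -1692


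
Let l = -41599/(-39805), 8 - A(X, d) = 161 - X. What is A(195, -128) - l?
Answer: 1630211/39805 ≈ 40.955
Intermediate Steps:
A(X, d) = -153 + X (A(X, d) = 8 - (161 - X) = 8 + (-161 + X) = -153 + X)
l = 41599/39805 (l = -41599*(-1)/39805 = -1*(-41599/39805) = 41599/39805 ≈ 1.0451)
A(195, -128) - l = (-153 + 195) - 1*41599/39805 = 42 - 41599/39805 = 1630211/39805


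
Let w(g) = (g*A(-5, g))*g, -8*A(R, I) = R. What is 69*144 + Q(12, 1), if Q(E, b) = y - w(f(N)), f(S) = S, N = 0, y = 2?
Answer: 9938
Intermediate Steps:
A(R, I) = -R/8
w(g) = 5*g²/8 (w(g) = (g*(-⅛*(-5)))*g = (g*(5/8))*g = (5*g/8)*g = 5*g²/8)
Q(E, b) = 2 (Q(E, b) = 2 - 5*0²/8 = 2 - 5*0/8 = 2 - 1*0 = 2 + 0 = 2)
69*144 + Q(12, 1) = 69*144 + 2 = 9936 + 2 = 9938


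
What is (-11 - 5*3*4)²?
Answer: 5041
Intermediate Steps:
(-11 - 5*3*4)² = (-11 - 15*4)² = (-11 - 60)² = (-71)² = 5041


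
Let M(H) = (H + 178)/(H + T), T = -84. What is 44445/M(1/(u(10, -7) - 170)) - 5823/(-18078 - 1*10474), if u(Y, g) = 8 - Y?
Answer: -1222367388881/58274632 ≈ -20976.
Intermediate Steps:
M(H) = (178 + H)/(-84 + H) (M(H) = (H + 178)/(H - 84) = (178 + H)/(-84 + H))
44445/M(1/(u(10, -7) - 170)) - 5823/(-18078 - 1*10474) = 44445/(((178 + 1/((8 - 1*10) - 170))/(-84 + 1/((8 - 1*10) - 170)))) - 5823/(-18078 - 1*10474) = 44445/(((178 + 1/((8 - 10) - 170))/(-84 + 1/((8 - 10) - 170)))) - 5823/(-18078 - 10474) = 44445/(((178 + 1/(-2 - 170))/(-84 + 1/(-2 - 170)))) - 5823/(-28552) = 44445/(((178 + 1/(-172))/(-84 + 1/(-172)))) - 5823*(-1/28552) = 44445/(((178 - 1/172)/(-84 - 1/172))) + 5823/28552 = 44445/(((30615/172)/(-14449/172))) + 5823/28552 = 44445/((-172/14449*30615/172)) + 5823/28552 = 44445/(-30615/14449) + 5823/28552 = 44445*(-14449/30615) + 5823/28552 = -42812387/2041 + 5823/28552 = -1222367388881/58274632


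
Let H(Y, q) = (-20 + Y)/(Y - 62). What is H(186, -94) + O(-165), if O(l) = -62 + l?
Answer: -13991/62 ≈ -225.66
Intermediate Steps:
H(Y, q) = (-20 + Y)/(-62 + Y)
H(186, -94) + O(-165) = (-20 + 186)/(-62 + 186) + (-62 - 165) = 166/124 - 227 = (1/124)*166 - 227 = 83/62 - 227 = -13991/62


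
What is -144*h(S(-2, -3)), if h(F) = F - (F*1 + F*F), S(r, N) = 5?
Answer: 3600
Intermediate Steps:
h(F) = -F**2 (h(F) = F - (F + F**2) = F + (-F - F**2) = -F**2)
-144*h(S(-2, -3)) = -(-144)*5**2 = -(-144)*25 = -144*(-25) = 3600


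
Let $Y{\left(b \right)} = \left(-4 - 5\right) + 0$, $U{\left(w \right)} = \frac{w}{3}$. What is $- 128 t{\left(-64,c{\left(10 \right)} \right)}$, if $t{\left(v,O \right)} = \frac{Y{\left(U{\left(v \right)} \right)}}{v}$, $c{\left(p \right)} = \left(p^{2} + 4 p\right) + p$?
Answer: $-18$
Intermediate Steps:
$U{\left(w \right)} = \frac{w}{3}$ ($U{\left(w \right)} = w \frac{1}{3} = \frac{w}{3}$)
$c{\left(p \right)} = p^{2} + 5 p$
$Y{\left(b \right)} = -9$ ($Y{\left(b \right)} = -9 + 0 = -9$)
$t{\left(v,O \right)} = - \frac{9}{v}$
$- 128 t{\left(-64,c{\left(10 \right)} \right)} = - 128 \left(- \frac{9}{-64}\right) = - 128 \left(\left(-9\right) \left(- \frac{1}{64}\right)\right) = \left(-128\right) \frac{9}{64} = -18$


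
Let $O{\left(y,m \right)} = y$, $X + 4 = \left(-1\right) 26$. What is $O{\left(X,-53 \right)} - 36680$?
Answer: $-36710$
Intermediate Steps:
$X = -30$ ($X = -4 - 26 = -30$)
$O{\left(X,-53 \right)} - 36680 = -30 - 36680 = -36710$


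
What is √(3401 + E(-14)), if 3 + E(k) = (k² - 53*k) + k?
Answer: √4322 ≈ 65.742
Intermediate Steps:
E(k) = -3 + k² - 52*k (E(k) = -3 + ((k² - 53*k) + k) = -3 + (k² - 52*k) = -3 + k² - 52*k)
√(3401 + E(-14)) = √(3401 + (-3 + (-14)² - 52*(-14))) = √(3401 + (-3 + 196 + 728)) = √(3401 + 921) = √4322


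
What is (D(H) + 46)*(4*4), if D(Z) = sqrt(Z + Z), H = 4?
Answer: 736 + 32*sqrt(2) ≈ 781.25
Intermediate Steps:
D(Z) = sqrt(2)*sqrt(Z) (D(Z) = sqrt(2*Z) = sqrt(2)*sqrt(Z))
(D(H) + 46)*(4*4) = (sqrt(2)*sqrt(4) + 46)*(4*4) = (sqrt(2)*2 + 46)*16 = (2*sqrt(2) + 46)*16 = (46 + 2*sqrt(2))*16 = 736 + 32*sqrt(2)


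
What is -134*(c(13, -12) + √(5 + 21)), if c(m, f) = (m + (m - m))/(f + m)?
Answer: -1742 - 134*√26 ≈ -2425.3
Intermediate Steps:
c(m, f) = m/(f + m) (c(m, f) = (m + 0)/(f + m) = m/(f + m))
-134*(c(13, -12) + √(5 + 21)) = -134*(13/(-12 + 13) + √(5 + 21)) = -134*(13/1 + √26) = -134*(13*1 + √26) = -134*(13 + √26) = -1742 - 134*√26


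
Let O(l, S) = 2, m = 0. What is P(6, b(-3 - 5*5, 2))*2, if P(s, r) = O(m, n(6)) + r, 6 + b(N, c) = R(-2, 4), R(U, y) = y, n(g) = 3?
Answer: 0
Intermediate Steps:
b(N, c) = -2 (b(N, c) = -6 + 4 = -2)
P(s, r) = 2 + r
P(6, b(-3 - 5*5, 2))*2 = (2 - 2)*2 = 0*2 = 0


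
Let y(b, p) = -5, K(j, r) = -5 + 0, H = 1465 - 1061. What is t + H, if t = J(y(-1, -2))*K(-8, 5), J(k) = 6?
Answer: 374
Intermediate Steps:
H = 404
K(j, r) = -5
t = -30 (t = 6*(-5) = -30)
t + H = -30 + 404 = 374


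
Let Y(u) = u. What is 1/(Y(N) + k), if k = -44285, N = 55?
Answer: -1/44230 ≈ -2.2609e-5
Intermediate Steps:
1/(Y(N) + k) = 1/(55 - 44285) = 1/(-44230) = -1/44230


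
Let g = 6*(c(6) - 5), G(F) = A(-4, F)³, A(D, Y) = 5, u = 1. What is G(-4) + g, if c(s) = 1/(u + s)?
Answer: 671/7 ≈ 95.857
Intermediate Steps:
c(s) = 1/(1 + s)
G(F) = 125 (G(F) = 5³ = 125)
g = -204/7 (g = 6*(1/(1 + 6) - 5) = 6*(1/7 - 5) = 6*(⅐ - 5) = 6*(-34/7) = -204/7 ≈ -29.143)
G(-4) + g = 125 - 204/7 = 671/7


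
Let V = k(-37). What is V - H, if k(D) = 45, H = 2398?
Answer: -2353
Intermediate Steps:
V = 45
V - H = 45 - 1*2398 = 45 - 2398 = -2353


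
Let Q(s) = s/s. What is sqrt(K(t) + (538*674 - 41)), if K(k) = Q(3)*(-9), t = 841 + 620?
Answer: sqrt(362562) ≈ 602.13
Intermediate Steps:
t = 1461
Q(s) = 1
K(k) = -9 (K(k) = 1*(-9) = -9)
sqrt(K(t) + (538*674 - 41)) = sqrt(-9 + (538*674 - 41)) = sqrt(-9 + (362612 - 41)) = sqrt(-9 + 362571) = sqrt(362562)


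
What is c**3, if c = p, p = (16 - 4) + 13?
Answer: 15625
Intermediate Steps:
p = 25 (p = 12 + 13 = 25)
c = 25
c**3 = 25**3 = 15625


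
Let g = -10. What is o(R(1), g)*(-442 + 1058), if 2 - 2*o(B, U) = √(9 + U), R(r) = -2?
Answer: 616 - 308*I ≈ 616.0 - 308.0*I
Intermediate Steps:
o(B, U) = 1 - √(9 + U)/2
o(R(1), g)*(-442 + 1058) = (1 - √(9 - 10)/2)*(-442 + 1058) = (1 - I/2)*616 = 616 - 308*I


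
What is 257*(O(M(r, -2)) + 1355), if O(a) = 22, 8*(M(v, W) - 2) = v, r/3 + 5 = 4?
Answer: 353889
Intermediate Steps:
r = -3 (r = -15 + 3*4 = -15 + 12 = -3)
M(v, W) = 2 + v/8
257*(O(M(r, -2)) + 1355) = 257*(22 + 1355) = 257*1377 = 353889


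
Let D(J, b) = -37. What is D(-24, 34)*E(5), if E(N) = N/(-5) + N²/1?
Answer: -888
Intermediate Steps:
E(N) = N² - N/5 (E(N) = N*(-⅕) + N²*1 = -N/5 + N² = N² - N/5)
D(-24, 34)*E(5) = -185*(-⅕ + 5) = -185*24/5 = -37*24 = -888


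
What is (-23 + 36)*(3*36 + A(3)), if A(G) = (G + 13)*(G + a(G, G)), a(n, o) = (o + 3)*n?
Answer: 5772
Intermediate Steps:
a(n, o) = n*(3 + o) (a(n, o) = (3 + o)*n = n*(3 + o))
A(G) = (13 + G)*(G + G*(3 + G)) (A(G) = (G + 13)*(G + G*(3 + G)) = (13 + G)*(G + G*(3 + G)))
(-23 + 36)*(3*36 + A(3)) = (-23 + 36)*(3*36 + 3*(52 + 3**2 + 17*3)) = 13*(108 + 3*(52 + 9 + 51)) = 13*(108 + 3*112) = 13*(108 + 336) = 13*444 = 5772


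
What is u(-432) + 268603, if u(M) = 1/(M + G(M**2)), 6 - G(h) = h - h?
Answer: 114424877/426 ≈ 2.6860e+5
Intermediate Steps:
G(h) = 6 (G(h) = 6 - (h - h) = 6 - 1*0 = 6 + 0 = 6)
u(M) = 1/(6 + M) (u(M) = 1/(M + 6) = 1/(6 + M))
u(-432) + 268603 = 1/(6 - 432) + 268603 = 1/(-426) + 268603 = -1/426 + 268603 = 114424877/426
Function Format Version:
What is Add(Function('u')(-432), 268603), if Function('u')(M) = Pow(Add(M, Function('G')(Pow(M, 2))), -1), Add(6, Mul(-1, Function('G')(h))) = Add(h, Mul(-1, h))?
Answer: Rational(114424877, 426) ≈ 2.6860e+5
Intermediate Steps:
Function('G')(h) = 6 (Function('G')(h) = Add(6, Mul(-1, Add(h, Mul(-1, h)))) = Add(6, Mul(-1, 0)) = Add(6, 0) = 6)
Function('u')(M) = Pow(Add(6, M), -1) (Function('u')(M) = Pow(Add(M, 6), -1) = Pow(Add(6, M), -1))
Add(Function('u')(-432), 268603) = Add(Pow(Add(6, -432), -1), 268603) = Add(Pow(-426, -1), 268603) = Add(Rational(-1, 426), 268603) = Rational(114424877, 426)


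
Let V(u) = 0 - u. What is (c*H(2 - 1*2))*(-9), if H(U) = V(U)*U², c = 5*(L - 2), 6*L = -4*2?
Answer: 0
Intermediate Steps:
L = -4/3 (L = (-4*2)/6 = (⅙)*(-8) = -4/3 ≈ -1.3333)
V(u) = -u
c = -50/3 (c = 5*(-4/3 - 2) = 5*(-10/3) = -50/3 ≈ -16.667)
H(U) = -U³ (H(U) = (-U)*U² = -U³)
(c*H(2 - 1*2))*(-9) = -(-50)*(2 - 1*2)³/3*(-9) = -(-50)*(2 - 2)³/3*(-9) = -(-50)*0³/3*(-9) = -(-50)*0/3*(-9) = -50/3*0*(-9) = 0*(-9) = 0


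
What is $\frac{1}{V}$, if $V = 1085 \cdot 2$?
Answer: $\frac{1}{2170} \approx 0.00046083$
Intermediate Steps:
$V = 2170$
$\frac{1}{V} = \frac{1}{2170}$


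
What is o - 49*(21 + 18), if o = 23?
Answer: -1888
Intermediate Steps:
o - 49*(21 + 18) = 23 - 49*(21 + 18) = 23 - 49*39 = 23 - 1911 = -1888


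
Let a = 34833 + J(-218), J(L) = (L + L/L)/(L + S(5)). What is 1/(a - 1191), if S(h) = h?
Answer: 213/7165963 ≈ 2.9724e-5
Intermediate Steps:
J(L) = (1 + L)/(5 + L) (J(L) = (L + L/L)/(L + 5) = (L + 1)/(5 + L) = (1 + L)/(5 + L))
a = 7419646/213 (a = 34833 + (1 - 218)/(5 - 218) = 34833 - 217/(-213) = 34833 - 1/213*(-217) = 34833 + 217/213 = 7419646/213 ≈ 34834.)
1/(a - 1191) = 1/(7419646/213 - 1191) = 1/(7165963/213) = 213/7165963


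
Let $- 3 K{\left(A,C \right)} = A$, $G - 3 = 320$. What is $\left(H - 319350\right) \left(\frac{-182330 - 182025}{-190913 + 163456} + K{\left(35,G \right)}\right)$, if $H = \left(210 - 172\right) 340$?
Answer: $- \frac{40470210100}{82371} \approx -4.9132 \cdot 10^{5}$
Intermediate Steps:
$G = 323$ ($G = 3 + 320 = 323$)
$K{\left(A,C \right)} = - \frac{A}{3}$
$H = 12920$ ($H = 38 \cdot 340 = 12920$)
$\left(H - 319350\right) \left(\frac{-182330 - 182025}{-190913 + 163456} + K{\left(35,G \right)}\right) = \left(12920 - 319350\right) \left(\frac{-182330 - 182025}{-190913 + 163456} - \frac{35}{3}\right) = - 306430 \left(- \frac{364355}{-27457} - \frac{35}{3}\right) = - 306430 \left(\left(-364355\right) \left(- \frac{1}{27457}\right) - \frac{35}{3}\right) = - 306430 \left(\frac{364355}{27457} - \frac{35}{3}\right) = \left(-306430\right) \frac{132070}{82371} = - \frac{40470210100}{82371}$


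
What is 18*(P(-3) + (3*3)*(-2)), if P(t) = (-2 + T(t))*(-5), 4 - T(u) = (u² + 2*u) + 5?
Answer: 216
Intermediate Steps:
T(u) = -1 - u² - 2*u (T(u) = 4 - ((u² + 2*u) + 5) = 4 - (5 + u² + 2*u) = 4 + (-5 - u² - 2*u) = -1 - u² - 2*u)
P(t) = 15 + 5*t² + 10*t (P(t) = (-2 + (-1 - t² - 2*t))*(-5) = (-3 - t² - 2*t)*(-5) = 15 + 5*t² + 10*t)
18*(P(-3) + (3*3)*(-2)) = 18*((15 + 5*(-3)² + 10*(-3)) + (3*3)*(-2)) = 18*((15 + 5*9 - 30) + 9*(-2)) = 18*((15 + 45 - 30) - 18) = 18*(30 - 18) = 18*12 = 216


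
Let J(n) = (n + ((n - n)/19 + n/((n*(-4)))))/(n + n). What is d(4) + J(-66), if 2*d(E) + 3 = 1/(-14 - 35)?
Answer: -26087/25872 ≈ -1.0083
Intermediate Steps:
d(E) = -74/49 (d(E) = -3/2 + 1/(2*(-14 - 35)) = -3/2 + (½)/(-49) = -3/2 + (½)*(-1/49) = -3/2 - 1/98 = -74/49)
J(n) = (-¼ + n)/(2*n) (J(n) = (n + (0*(1/19) + n/((-4*n))))/((2*n)) = (n + (0 + n*(-1/(4*n))))*(1/(2*n)) = (n + (0 - ¼))*(1/(2*n)) = (n - ¼)*(1/(2*n)) = (-¼ + n)*(1/(2*n)) = (-¼ + n)/(2*n))
d(4) + J(-66) = -74/49 + (⅛)*(-1 + 4*(-66))/(-66) = -74/49 + (⅛)*(-1/66)*(-1 - 264) = -74/49 + (⅛)*(-1/66)*(-265) = -74/49 + 265/528 = -26087/25872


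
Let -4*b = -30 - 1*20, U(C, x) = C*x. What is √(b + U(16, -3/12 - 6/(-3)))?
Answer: 9*√2/2 ≈ 6.3640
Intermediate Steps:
b = 25/2 (b = -(-30 - 1*20)/4 = -(-30 - 20)/4 = -¼*(-50) = 25/2 ≈ 12.500)
√(b + U(16, -3/12 - 6/(-3))) = √(25/2 + 16*(-3/12 - 6/(-3))) = √(25/2 + 16*(-3*1/12 - 6*(-⅓))) = √(25/2 + 16*(-¼ + 2)) = √(25/2 + 16*(7/4)) = √(25/2 + 28) = √(81/2) = 9*√2/2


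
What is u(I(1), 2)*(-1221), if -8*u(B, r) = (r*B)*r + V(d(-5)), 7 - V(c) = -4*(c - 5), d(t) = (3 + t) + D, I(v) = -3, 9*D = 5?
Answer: -112739/24 ≈ -4697.5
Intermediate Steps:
D = 5/9 (D = (⅑)*5 = 5/9 ≈ 0.55556)
d(t) = 32/9 + t (d(t) = (3 + t) + 5/9 = 32/9 + t)
V(c) = -13 + 4*c (V(c) = 7 - (-4)*(c - 5) = 7 - (-4)*(-5 + c) = 7 - (20 - 4*c) = 7 + (-20 + 4*c) = -13 + 4*c)
u(B, r) = 169/72 - B*r²/8 (u(B, r) = -((r*B)*r + (-13 + 4*(32/9 - 5)))/8 = -((B*r)*r + (-13 + 4*(-13/9)))/8 = -(B*r² + (-13 - 52/9))/8 = -(B*r² - 169/9)/8 = -(-169/9 + B*r²)/8 = 169/72 - B*r²/8)
u(I(1), 2)*(-1221) = (169/72 - ⅛*(-3)*2²)*(-1221) = (169/72 - ⅛*(-3)*4)*(-1221) = (169/72 + 3/2)*(-1221) = (277/72)*(-1221) = -112739/24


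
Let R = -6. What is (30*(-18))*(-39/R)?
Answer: -3510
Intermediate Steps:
(30*(-18))*(-39/R) = (30*(-18))*(-39/(-6)) = -(-21060)*(-1)/6 = -540*13/2 = -3510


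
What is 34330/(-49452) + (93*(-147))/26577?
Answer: -88247039/73015878 ≈ -1.2086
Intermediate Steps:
34330/(-49452) + (93*(-147))/26577 = 34330*(-1/49452) - 13671*1/26577 = -17165/24726 - 1519/2953 = -88247039/73015878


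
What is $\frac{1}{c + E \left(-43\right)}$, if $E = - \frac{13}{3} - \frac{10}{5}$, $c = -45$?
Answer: $\frac{3}{682} \approx 0.0043988$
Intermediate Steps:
$E = - \frac{19}{3}$ ($E = \left(-13\right) \frac{1}{3} - 2 = - \frac{13}{3} - 2 = - \frac{19}{3} \approx -6.3333$)
$\frac{1}{c + E \left(-43\right)} = \frac{1}{-45 - - \frac{817}{3}} = \frac{1}{-45 + \frac{817}{3}} = \frac{1}{\frac{682}{3}} = \frac{3}{682}$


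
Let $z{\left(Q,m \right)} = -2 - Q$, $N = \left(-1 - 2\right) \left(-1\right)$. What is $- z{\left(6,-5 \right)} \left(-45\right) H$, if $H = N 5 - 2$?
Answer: $-4680$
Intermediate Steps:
$N = 3$ ($N = \left(-3\right) \left(-1\right) = 3$)
$H = 13$ ($H = 3 \cdot 5 - 2 = 15 - 2 = 13$)
$- z{\left(6,-5 \right)} \left(-45\right) H = - (-2 - 6) \left(-45\right) 13 = \left(-1\right) \left(-8\right) \left(-45\right) 13 = 8 \left(-45\right) 13 = \left(-360\right) 13 = -4680$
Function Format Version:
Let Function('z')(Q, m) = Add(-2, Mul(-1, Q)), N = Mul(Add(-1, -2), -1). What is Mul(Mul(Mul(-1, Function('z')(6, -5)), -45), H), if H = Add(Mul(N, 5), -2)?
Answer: -4680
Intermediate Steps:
N = 3 (N = Mul(-3, -1) = 3)
H = 13 (H = Add(Mul(3, 5), -2) = Add(15, -2) = 13)
Mul(Mul(Mul(-1, Function('z')(6, -5)), -45), H) = Mul(Mul(Mul(-1, Add(-2, Mul(-1, 6))), -45), 13) = Mul(Mul(Mul(-1, Add(-2, -6)), -45), 13) = Mul(Mul(Mul(-1, -8), -45), 13) = Mul(Mul(8, -45), 13) = Mul(-360, 13) = -4680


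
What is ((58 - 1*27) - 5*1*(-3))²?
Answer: 2116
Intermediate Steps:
((58 - 1*27) - 5*1*(-3))² = ((58 - 27) - 5*(-3))² = (31 + 15)² = 46² = 2116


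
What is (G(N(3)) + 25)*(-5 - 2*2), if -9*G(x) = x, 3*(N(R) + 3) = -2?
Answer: -686/3 ≈ -228.67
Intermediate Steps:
N(R) = -11/3 (N(R) = -3 + (⅓)*(-2) = -3 - ⅔ = -11/3)
G(x) = -x/9
(G(N(3)) + 25)*(-5 - 2*2) = (-⅑*(-11/3) + 25)*(-5 - 2*2) = (11/27 + 25)*(-5 - 4) = (686/27)*(-9) = -686/3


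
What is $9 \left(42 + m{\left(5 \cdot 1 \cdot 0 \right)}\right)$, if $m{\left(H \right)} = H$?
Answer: $378$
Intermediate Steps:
$9 \left(42 + m{\left(5 \cdot 1 \cdot 0 \right)}\right) = 9 \left(42 + 5 \cdot 1 \cdot 0\right) = 9 \left(42 + 5 \cdot 0\right) = 9 \left(42 + 0\right) = 9 \cdot 42 = 378$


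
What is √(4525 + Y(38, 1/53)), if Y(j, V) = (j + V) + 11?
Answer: √12848419/53 ≈ 67.631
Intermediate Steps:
Y(j, V) = 11 + V + j (Y(j, V) = (V + j) + 11 = 11 + V + j)
√(4525 + Y(38, 1/53)) = √(4525 + (11 + 1/53 + 38)) = √(4525 + 2598/53) = √(242423/53) = √12848419/53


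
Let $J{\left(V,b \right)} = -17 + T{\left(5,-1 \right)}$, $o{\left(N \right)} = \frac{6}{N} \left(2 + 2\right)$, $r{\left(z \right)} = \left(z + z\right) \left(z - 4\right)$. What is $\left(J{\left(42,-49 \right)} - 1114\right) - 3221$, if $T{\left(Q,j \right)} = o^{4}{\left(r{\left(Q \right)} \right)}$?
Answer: $- \frac{2699264}{625} \approx -4318.8$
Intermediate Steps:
$r{\left(z \right)} = 2 z \left(-4 + z\right)$
$o{\left(N \right)} = \frac{24}{N}$ ($o{\left(N \right)} = \frac{6}{N} 4 = \frac{24}{N}$)
$T{\left(Q,j \right)} = \frac{20736}{Q^{4} \left(-4 + Q\right)^{4}}$ ($T{\left(Q,j \right)} = \left(\frac{24}{2 Q \left(-4 + Q\right)}\right)^{4} = \left(24 \frac{1}{2 Q \left(-4 + Q\right)}\right)^{4} = \left(\frac{12}{Q \left(-4 + Q\right)}\right)^{4} = \frac{20736}{Q^{4} \left(-4 + Q\right)^{4}}$)
$J{\left(V,b \right)} = \frac{10111}{625}$ ($J{\left(V,b \right)} = -17 + \frac{20736}{625 \left(-4 + 5\right)^{4}} = -17 + 20736 \cdot \frac{1}{625} \cdot 1^{-4} = -17 + 20736 \cdot \frac{1}{625} \cdot 1 = -17 + \frac{20736}{625} = \frac{10111}{625}$)
$\left(J{\left(42,-49 \right)} - 1114\right) - 3221 = \left(\frac{10111}{625} - 1114\right) - 3221 = - \frac{686139}{625} - 3221 = - \frac{2699264}{625}$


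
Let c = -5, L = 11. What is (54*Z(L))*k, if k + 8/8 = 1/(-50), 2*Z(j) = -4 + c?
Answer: 12393/50 ≈ 247.86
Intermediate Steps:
Z(j) = -9/2 (Z(j) = (-4 - 5)/2 = (½)*(-9) = -9/2)
k = -51/50 (k = -1 + 1/(-50) = -1 - 1/50 = -51/50 ≈ -1.0200)
(54*Z(L))*k = (54*(-9/2))*(-51/50) = -243*(-51/50) = 12393/50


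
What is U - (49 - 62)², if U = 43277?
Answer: 43108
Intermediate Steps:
U - (49 - 62)² = 43277 - (49 - 62)² = 43277 - 1*(-13)² = 43277 - 1*169 = 43277 - 169 = 43108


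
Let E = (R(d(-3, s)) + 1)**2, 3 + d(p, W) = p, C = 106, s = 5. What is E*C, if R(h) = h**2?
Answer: 145114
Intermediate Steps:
d(p, W) = -3 + p
E = 1369 (E = ((-3 - 3)**2 + 1)**2 = ((-6)**2 + 1)**2 = (36 + 1)**2 = 37**2 = 1369)
E*C = 1369*106 = 145114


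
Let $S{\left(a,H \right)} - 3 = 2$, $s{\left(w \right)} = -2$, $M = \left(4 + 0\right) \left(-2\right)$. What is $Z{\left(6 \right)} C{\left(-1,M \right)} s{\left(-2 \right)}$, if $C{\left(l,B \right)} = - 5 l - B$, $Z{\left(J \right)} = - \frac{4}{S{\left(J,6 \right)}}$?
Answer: $\frac{104}{5} \approx 20.8$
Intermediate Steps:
$M = -8$ ($M = 4 \left(-2\right) = -8$)
$S{\left(a,H \right)} = 5$ ($S{\left(a,H \right)} = 3 + 2 = 5$)
$Z{\left(J \right)} = - \frac{4}{5}$
$C{\left(l,B \right)} = - B - 5 l$
$Z{\left(6 \right)} C{\left(-1,M \right)} s{\left(-2 \right)} = - \frac{4 \left(\left(-1\right) \left(-8\right) - -5\right)}{5} \left(-2\right) = - \frac{4 \left(8 + 5\right)}{5} \left(-2\right) = \left(- \frac{4}{5}\right) 13 \left(-2\right) = \left(- \frac{52}{5}\right) \left(-2\right) = \frac{104}{5}$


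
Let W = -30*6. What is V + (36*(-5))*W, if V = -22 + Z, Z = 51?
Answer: 32429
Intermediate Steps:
V = 29 (V = -22 + 51 = 29)
W = -180
V + (36*(-5))*W = 29 + (36*(-5))*(-180) = 29 - 180*(-180) = 29 + 32400 = 32429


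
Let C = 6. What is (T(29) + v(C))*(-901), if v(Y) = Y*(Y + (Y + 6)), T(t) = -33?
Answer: -67575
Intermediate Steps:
v(Y) = Y*(6 + 2*Y) (v(Y) = Y*(Y + (6 + Y)) = Y*(6 + 2*Y))
(T(29) + v(C))*(-901) = (-33 + 2*6*(3 + 6))*(-901) = (-33 + 2*6*9)*(-901) = (-33 + 108)*(-901) = 75*(-901) = -67575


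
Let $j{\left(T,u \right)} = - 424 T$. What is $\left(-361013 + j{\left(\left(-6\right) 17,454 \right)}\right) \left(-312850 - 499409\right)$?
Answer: $258107481135$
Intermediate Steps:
$\left(-361013 + j{\left(\left(-6\right) 17,454 \right)}\right) \left(-312850 - 499409\right) = \left(-361013 - 424 \left(\left(-6\right) 17\right)\right) \left(-312850 - 499409\right) = \left(-361013 - -43248\right) \left(-812259\right) = \left(-361013 + 43248\right) \left(-812259\right) = \left(-317765\right) \left(-812259\right) = 258107481135$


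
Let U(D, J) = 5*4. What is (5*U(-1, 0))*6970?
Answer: 697000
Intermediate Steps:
U(D, J) = 20
(5*U(-1, 0))*6970 = (5*20)*6970 = 100*6970 = 697000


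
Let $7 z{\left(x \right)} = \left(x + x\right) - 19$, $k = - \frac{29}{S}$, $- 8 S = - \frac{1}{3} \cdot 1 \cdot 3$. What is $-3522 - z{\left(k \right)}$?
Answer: $-3453$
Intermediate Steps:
$S = \frac{1}{8}$ ($S = - \frac{- \frac{1}{3} \cdot 1 \cdot 3}{8} = - \frac{\left(-1\right) \frac{1}{3} \cdot 1 \cdot 3}{8} = - \frac{\left(- \frac{1}{3}\right) 1 \cdot 3}{8} = - \frac{\left(- \frac{1}{3}\right) 3}{8} = \left(- \frac{1}{8}\right) \left(-1\right) = \frac{1}{8} \approx 0.125$)
$k = -232$ ($k = - 29 \frac{1}{\frac{1}{8}} = \left(-29\right) 8 = -232$)
$z{\left(x \right)} = - \frac{19}{7} + \frac{2 x}{7}$ ($z{\left(x \right)} = \frac{\left(x + x\right) - 19}{7} = \frac{2 x - 19}{7} = \frac{-19 + 2 x}{7} = - \frac{19}{7} + \frac{2 x}{7}$)
$-3522 - z{\left(k \right)} = -3522 - \left(- \frac{19}{7} + \frac{2}{7} \left(-232\right)\right) = -3522 - \left(- \frac{19}{7} - \frac{464}{7}\right) = -3522 - -69 = -3522 + 69 = -3453$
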